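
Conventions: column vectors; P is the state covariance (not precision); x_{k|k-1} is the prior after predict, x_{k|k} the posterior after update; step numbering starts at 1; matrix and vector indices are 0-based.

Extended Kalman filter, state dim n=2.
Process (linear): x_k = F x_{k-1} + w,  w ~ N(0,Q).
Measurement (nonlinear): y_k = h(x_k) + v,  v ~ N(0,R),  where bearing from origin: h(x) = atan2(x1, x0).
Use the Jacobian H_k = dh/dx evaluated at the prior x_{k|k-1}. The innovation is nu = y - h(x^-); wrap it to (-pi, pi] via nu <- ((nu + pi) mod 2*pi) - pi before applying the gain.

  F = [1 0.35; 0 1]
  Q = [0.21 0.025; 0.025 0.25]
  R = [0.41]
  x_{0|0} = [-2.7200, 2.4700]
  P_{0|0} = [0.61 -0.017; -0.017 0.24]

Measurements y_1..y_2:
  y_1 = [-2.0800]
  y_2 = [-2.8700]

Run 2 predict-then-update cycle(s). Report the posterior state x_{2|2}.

step 1: x^-=[-1.8555, 2.4700]  P^-=[0.8375 0.0920; 0.0920 0.4900]  H_jac=[-0.2588 -0.1944]  S=[0.4939]  K=[-0.4751; -0.2411]  nu=[1.9881]  x^+=[-2.8000, 1.9907]  P^+=[0.7260 0.0354; 0.0354 0.4613]
step 2: x^-=[-2.1033, 1.9907]  P^-=[1.0173 0.2219; 0.2219 0.7113]  H_jac=[-0.2374 -0.2508]  S=[0.5385]  K=[-0.5518; -0.4291]  nu=[1.0295]  x^+=[-2.6714, 1.5489]  P^+=[0.8534 0.0944; 0.0944 0.6121]

x_post = [-2.6714, 1.5489]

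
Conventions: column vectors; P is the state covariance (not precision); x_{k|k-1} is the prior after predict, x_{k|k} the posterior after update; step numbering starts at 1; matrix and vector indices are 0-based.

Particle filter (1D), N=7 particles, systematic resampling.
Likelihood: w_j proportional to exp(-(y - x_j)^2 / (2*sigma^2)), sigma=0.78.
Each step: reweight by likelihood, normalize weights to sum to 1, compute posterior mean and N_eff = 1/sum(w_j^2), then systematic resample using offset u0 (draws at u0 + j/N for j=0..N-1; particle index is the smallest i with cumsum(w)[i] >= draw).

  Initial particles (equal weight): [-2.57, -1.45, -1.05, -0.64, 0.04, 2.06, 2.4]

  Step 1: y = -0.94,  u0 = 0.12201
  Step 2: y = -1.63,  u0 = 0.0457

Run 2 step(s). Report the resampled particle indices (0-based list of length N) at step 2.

resampled_idx = [0, 0, 1, 2, 3, 3, 5]

step 1: w=[0.0342, 0.2452, 0.3006, 0.2819, 0.1379, 0.0002, 0.0000]  mean=-0.9335  Neff=3.9978  idx=[1, 1, 2, 2, 3, 3, 4]
step 2: w=[0.2184, 0.2184, 0.1701, 0.1701, 0.1002, 0.1002, 0.0227]  mean=-1.1178  Neff=5.7529  idx=[0, 0, 1, 2, 3, 3, 5]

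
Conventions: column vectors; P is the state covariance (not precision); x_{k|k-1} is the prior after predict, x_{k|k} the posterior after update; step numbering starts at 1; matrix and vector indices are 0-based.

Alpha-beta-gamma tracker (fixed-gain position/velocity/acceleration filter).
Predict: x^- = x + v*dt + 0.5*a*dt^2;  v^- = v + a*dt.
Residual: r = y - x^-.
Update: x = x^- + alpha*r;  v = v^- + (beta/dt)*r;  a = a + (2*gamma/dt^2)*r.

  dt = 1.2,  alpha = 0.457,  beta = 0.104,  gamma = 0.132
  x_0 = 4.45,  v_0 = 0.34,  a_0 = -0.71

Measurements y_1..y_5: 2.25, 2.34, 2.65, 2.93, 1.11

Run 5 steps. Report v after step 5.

step 1: x_pred=4.3468  r=-2.0968  x^+=3.3886  v^+=-0.6937  a^+=-1.0944
step 2: x_pred=1.7681  r=0.5719  x^+=2.0295  v^+=-1.9575  a^+=-0.9896
step 3: x_pred=-1.0320  r=3.6820  x^+=0.6507  v^+=-2.8258  a^+=-0.3145
step 4: x_pred=-2.9668  r=5.8968  x^+=-0.2720  v^+=-2.6922  a^+=0.7665
step 5: x_pred=-2.9507  r=4.0607  x^+=-1.0950  v^+=-1.4205  a^+=1.5110

v_post = -1.4205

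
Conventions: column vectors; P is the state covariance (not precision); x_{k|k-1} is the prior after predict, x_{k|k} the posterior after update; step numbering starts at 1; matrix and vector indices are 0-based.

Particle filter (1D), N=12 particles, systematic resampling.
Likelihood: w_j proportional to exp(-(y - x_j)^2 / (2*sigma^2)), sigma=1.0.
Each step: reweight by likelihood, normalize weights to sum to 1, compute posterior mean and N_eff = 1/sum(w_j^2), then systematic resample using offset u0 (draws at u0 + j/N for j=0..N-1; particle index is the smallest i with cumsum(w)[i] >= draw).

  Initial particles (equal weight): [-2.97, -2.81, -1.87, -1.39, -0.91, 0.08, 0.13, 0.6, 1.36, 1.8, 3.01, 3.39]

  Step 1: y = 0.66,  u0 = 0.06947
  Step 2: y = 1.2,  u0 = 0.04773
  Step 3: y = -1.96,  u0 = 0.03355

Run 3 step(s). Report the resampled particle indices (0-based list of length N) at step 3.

step 1: w=[0.0003, 0.0005, 0.0089, 0.0268, 0.0639, 0.1852, 0.1904, 0.2188, 0.1715, 0.1144, 0.0139, 0.0053]  mean=0.5552  Neff=6.0221  idx=[4, 5, 5, 6, 6, 7, 7, 7, 8, 8, 9, 10]
step 2: w=[0.0138, 0.0683, 0.0683, 0.0722, 0.0722, 0.1069, 0.1069, 0.1069, 0.1263, 0.1263, 0.1069, 0.0249]  mean=0.8204  Neff=10.1833  idx=[1, 2, 3, 5, 5, 6, 7, 8, 8, 9, 10, 10]
step 3: w=[0.2368, 0.2368, 0.2136, 0.0716, 0.0716, 0.0716, 0.0716, 0.0077, 0.0077, 0.0077, 0.0016, 0.0016]  mean=0.2747  Neff=5.6018  idx=[0, 0, 0, 1, 1, 1, 2, 2, 3, 4, 5, 6]

resampled_idx = [0, 0, 0, 1, 1, 1, 2, 2, 3, 4, 5, 6]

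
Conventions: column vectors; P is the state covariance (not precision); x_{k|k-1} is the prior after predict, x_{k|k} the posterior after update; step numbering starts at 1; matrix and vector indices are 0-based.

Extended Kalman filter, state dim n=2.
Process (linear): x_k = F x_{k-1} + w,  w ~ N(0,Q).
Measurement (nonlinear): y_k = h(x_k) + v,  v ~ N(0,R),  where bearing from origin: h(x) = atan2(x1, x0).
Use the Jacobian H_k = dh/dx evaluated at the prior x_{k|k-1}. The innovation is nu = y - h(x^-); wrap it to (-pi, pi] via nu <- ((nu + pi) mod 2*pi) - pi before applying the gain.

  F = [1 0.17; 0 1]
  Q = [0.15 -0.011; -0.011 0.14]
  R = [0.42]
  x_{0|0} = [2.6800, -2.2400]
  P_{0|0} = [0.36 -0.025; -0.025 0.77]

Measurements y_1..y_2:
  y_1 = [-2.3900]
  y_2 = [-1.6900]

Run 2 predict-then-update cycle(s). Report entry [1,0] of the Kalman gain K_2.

step 1: x^-=[2.2992, -2.2400]  P^-=[0.5238 0.0949; 0.0949 0.9100]  H_jac=[0.2174 0.2231]  S=[0.4993]  K=[0.2705; 0.4480]  nu=[-1.6176]  x^+=[1.8617, -2.9647]  P^+=[0.4872 0.0344; 0.0344 0.8098]
step 2: x^-=[1.3577, -2.9647]  P^-=[0.6723 0.1611; 0.1611 0.9498]  H_jac=[0.2788 0.1277]  S=[0.4992]  K=[0.4167; 0.3329]  nu=[-0.5486]  x^+=[1.1291, -3.1474]  P^+=[0.5856 0.0918; 0.0918 0.8945]

K[1,0] = 0.3329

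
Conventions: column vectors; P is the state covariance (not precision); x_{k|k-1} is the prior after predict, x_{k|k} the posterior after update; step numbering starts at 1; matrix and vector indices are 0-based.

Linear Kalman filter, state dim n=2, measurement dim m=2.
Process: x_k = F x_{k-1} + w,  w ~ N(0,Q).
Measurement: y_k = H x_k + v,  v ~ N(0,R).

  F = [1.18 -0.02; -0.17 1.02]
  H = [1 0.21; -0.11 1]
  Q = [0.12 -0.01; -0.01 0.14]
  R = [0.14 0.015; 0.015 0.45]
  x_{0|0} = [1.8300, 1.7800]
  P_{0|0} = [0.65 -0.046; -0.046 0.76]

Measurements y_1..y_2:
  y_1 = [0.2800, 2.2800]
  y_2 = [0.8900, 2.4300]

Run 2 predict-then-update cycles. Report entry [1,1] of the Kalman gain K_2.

K[1,1] = 0.5093

step 1: x^-=[2.1238, 1.5045]  P^-=[1.0275 -0.2114; -0.2114 0.9654]  S=[1.1213 -0.1018; -0.1018 1.4744]  K=[0.8622 -0.1605; 0.0535 0.6743]  nu=[-2.1597, 1.0091]  x^+=[0.0997, 2.0694]  P^+=[0.1278 -0.0452; -0.0452 0.2993]
step 2: x^-=[0.0763, 2.0938]  P^-=[0.3002 -0.0963; -0.0963 0.4707]  S=[0.4205 -0.0133; -0.0133 0.9456]  K=[0.6618 -0.1275; 0.0221 0.5093]  nu=[0.3740, 0.3446]  x^+=[0.2799, 2.2776]  P^+=[0.0984 -0.0366; -0.0366 0.2255]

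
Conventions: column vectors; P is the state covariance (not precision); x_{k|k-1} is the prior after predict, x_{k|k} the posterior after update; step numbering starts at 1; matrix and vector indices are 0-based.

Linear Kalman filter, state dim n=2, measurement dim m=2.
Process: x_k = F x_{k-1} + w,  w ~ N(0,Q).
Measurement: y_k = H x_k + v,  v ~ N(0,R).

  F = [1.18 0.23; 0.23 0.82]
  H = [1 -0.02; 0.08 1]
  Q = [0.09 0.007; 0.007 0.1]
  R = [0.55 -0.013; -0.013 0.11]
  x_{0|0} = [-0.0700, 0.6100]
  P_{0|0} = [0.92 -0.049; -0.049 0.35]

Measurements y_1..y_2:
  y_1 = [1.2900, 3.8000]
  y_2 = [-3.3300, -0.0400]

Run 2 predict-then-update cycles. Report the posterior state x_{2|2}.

step 1: x^-=[0.0577, 0.4841]  P^-=[1.3629 0.2727; 0.2727 0.3655]  S=[1.9022 0.3610; 0.3610 0.5279]  K=[0.6624 0.2702; 0.0003 0.7336]  nu=[1.2420, 3.3113]  x^+=[1.7750, 2.9135]  P^+=[0.3606 -0.0077; -0.0077 0.0813]
step 2: x^-=[2.7646, 2.7973]  P^-=[0.5923 0.1123; 0.1123 0.1708]  S=[1.1378 0.1431; 0.1431 0.3026]  K=[0.4808 0.3004; 0.0223 0.5837]  nu=[-6.0387, -3.0585]  x^+=[-1.0573, 0.8774]  P^+=[0.2606 0.0059; 0.0059 0.0634]

x_post = [-1.0573, 0.8774]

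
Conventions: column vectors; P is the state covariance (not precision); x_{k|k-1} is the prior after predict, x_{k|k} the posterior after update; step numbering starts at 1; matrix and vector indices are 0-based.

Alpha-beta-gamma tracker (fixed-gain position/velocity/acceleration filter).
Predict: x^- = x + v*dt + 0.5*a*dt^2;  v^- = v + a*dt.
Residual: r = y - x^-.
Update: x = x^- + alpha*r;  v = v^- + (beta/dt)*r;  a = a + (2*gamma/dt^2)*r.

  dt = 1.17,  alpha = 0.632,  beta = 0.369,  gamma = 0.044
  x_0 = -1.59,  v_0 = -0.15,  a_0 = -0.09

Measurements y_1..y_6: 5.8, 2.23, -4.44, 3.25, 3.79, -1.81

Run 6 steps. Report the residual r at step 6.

step 1: x_pred=-1.8271  r=7.6271  x^+=2.9932  v^+=2.1502  a^+=0.4003
step 2: x_pred=5.7829  r=-3.5529  x^+=3.5375  v^+=1.4980  a^+=0.1719
step 3: x_pred=5.4078  r=-9.8478  x^+=-0.8160  v^+=-1.4067  a^+=-0.4612
step 4: x_pred=-2.7775  r=6.0275  x^+=1.0319  v^+=-0.0453  a^+=-0.0737
step 5: x_pred=0.9285  r=2.8615  x^+=2.7370  v^+=0.7710  a^+=0.1103
step 6: x_pred=3.7145  r=-5.5245  x^+=0.2230  v^+=-0.8423  a^+=-0.2449

resid = -5.5245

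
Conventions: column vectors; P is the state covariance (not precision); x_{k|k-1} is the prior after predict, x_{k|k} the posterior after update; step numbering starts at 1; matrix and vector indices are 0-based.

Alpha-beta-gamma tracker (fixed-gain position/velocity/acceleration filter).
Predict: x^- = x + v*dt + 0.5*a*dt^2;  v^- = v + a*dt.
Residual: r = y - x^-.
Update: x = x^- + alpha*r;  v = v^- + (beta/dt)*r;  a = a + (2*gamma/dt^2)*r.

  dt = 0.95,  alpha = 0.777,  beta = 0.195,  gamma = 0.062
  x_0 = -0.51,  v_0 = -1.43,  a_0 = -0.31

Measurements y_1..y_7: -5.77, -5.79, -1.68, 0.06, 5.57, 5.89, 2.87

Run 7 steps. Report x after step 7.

x_post = 4.5807

step 1: x_pred=-2.0084  r=-3.7616  x^+=-4.9312  v^+=-2.4966  a^+=-0.8268
step 2: x_pred=-7.6761  r=1.8861  x^+=-6.2106  v^+=-2.8950  a^+=-0.5677
step 3: x_pred=-9.2170  r=7.5370  x^+=-3.3607  v^+=-1.8872  a^+=0.4679
step 4: x_pred=-4.9425  r=5.0025  x^+=-1.0556  v^+=-0.4159  a^+=1.1552
step 5: x_pred=-0.9294  r=6.4994  x^+=4.1206  v^+=2.0156  a^+=2.0482
step 6: x_pred=6.9597  r=-1.0697  x^+=6.1285  v^+=3.7418  a^+=1.9012
step 7: x_pred=10.5412  r=-7.6712  x^+=4.5807  v^+=3.9733  a^+=0.8472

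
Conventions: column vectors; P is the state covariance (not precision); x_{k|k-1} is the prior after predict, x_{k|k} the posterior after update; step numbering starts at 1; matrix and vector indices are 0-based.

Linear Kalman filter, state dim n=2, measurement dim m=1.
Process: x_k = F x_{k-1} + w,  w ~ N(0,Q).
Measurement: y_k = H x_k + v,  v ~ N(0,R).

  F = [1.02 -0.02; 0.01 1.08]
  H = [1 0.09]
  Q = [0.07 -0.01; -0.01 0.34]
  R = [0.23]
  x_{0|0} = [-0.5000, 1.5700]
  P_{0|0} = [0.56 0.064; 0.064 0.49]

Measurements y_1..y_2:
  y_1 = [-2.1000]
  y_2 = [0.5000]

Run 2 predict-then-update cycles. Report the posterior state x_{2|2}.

step 1: x^-=[-0.5414, 1.6906]  P^-=[0.6502 0.0556; 0.0556 0.9130]  S=[0.8976]  K=[0.7300; 0.1535]  nu=[-1.7108]  x^+=[-1.7902, 1.4280]  P^+=[0.1719 -0.0450; -0.0450 0.8918]
step 2: x^-=[-1.8545, 1.5243]  P^-=[0.2511 -0.0770; -0.0770 1.3793]  S=[0.4784]  K=[0.5103; 0.0985]  nu=[2.2173]  x^+=[-0.7229, 1.7427]  P^+=[0.1265 -0.1011; -0.1011 1.3746]

x_post = [-0.7229, 1.7427]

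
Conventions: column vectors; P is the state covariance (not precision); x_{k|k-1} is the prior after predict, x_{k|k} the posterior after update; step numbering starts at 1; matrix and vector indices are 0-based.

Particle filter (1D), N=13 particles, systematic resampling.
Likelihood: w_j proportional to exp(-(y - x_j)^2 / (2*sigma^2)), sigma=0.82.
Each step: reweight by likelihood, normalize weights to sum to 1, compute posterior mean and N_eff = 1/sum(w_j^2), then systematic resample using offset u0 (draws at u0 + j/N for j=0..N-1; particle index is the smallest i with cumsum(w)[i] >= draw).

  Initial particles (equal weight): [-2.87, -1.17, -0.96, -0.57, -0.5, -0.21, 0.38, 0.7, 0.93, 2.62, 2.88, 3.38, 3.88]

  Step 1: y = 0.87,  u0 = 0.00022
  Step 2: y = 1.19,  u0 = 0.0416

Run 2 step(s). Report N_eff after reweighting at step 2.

N_eff = 10.0001

step 1: w=[0.0000, 0.0114, 0.0208, 0.0537, 0.0621, 0.1054, 0.2099, 0.2456, 0.2503, 0.0257, 0.0124, 0.0023, 0.0003]  mean=0.4796  Neff=5.3689  idx=[1, 3, 5, 5, 6, 6, 6, 7, 7, 7, 8, 8, 8]
step 2: w=[0.0020, 0.0128, 0.0299, 0.0299, 0.0789, 0.0789, 0.0789, 0.1074, 0.1074, 0.1074, 0.1221, 0.1221, 0.1221]  mean=0.6340  Neff=10.0001  idx=[2, 4, 5, 6, 7, 8, 8, 9, 10, 10, 11, 12, 12]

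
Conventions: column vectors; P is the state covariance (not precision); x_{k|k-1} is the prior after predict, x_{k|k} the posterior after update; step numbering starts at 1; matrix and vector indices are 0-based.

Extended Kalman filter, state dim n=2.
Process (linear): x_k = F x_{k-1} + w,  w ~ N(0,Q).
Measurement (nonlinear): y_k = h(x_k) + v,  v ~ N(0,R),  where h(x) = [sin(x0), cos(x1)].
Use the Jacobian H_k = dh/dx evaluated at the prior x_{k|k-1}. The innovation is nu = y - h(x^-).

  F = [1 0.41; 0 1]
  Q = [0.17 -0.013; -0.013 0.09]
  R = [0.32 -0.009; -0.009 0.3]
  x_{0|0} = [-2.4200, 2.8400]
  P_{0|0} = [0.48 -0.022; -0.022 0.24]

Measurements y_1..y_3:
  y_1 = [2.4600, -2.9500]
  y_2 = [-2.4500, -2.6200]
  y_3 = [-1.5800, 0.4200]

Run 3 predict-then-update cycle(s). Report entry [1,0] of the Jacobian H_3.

step 1: x^-=[-1.2556, 2.8400]  P^-=[0.6723 0.0634; 0.0634 0.3300]  H_jac=[0.3100 0.0000; 0.0000 -0.2970]  S=[0.3846 -0.0148; -0.0148 0.3291]  K=[0.5406 -0.0328; 0.0397 -0.2960]  nu=[3.4107, -1.9951]  x^+=[0.6539, 3.5660]  P^+=[0.5590 0.0496; 0.0496 0.3002]
step 2: x^-=[2.1159, 3.5660]  P^-=[0.8201 0.1596; 0.1596 0.3902]  H_jac=[-0.5185 0.0000; 0.0000 0.4118]  S=[0.5405 -0.0431; -0.0431 0.3662]  K=[-0.7798 0.0878; -0.1193 0.4248]  nu=[-3.3051, -1.7087]  x^+=[4.5431, 3.2344]  P^+=[0.4827 0.0810; 0.0810 0.3121]
step 3: x^-=[5.8692, 3.2344]  P^-=[0.7716 0.1959; 0.1959 0.4021]  H_jac=[0.9155 0.0000; 0.0000 0.0927]  S=[0.9668 0.0076; 0.0076 0.3035]  K=[0.7304 0.0415; 0.1846 0.1182]  nu=[-1.1778, 1.4157]  x^+=[5.0677, 3.1843]  P^+=[0.2549 0.0634; 0.0634 0.3646]

H_jac[1,0] = 0.0000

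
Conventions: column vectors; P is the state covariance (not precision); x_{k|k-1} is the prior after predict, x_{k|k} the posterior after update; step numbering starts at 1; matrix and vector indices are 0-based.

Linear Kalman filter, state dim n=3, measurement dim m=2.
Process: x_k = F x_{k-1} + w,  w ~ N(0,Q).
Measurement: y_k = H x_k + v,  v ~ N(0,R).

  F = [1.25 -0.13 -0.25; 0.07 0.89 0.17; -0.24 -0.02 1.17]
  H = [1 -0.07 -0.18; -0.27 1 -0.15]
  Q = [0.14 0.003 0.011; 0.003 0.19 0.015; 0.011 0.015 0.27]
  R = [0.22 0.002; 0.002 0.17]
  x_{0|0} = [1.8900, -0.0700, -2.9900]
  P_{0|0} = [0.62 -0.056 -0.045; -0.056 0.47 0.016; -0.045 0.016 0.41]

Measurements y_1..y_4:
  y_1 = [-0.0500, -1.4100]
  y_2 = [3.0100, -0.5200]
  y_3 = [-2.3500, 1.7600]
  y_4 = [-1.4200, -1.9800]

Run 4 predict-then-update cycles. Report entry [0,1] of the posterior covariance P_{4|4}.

step 1: x^-=[3.1191, -0.4383, -3.9505]  P^-=[1.1897 -0.0890 -0.3649; -0.0890 0.5740 0.1046; -0.3649 0.1046 0.8911]  S=[1.5878 -0.4068; -0.4068 0.8379]  K=[0.7833 -0.0440; 0.0969 0.7420; -0.3589 -0.0914]  nu=[-3.9109, -0.7221]  x^+=[0.0877, -1.3529, -2.4811]  P^+=[0.1859 0.0526 0.0553; 0.0526 0.1562 0.1046; 0.0553 0.1046 0.7063]
step 2: x^-=[0.9058, -1.6197, -2.8969]  P^-=[0.4323 0.0144 -0.1818; 0.0144 0.3746 0.2492; -0.1818 0.2492 1.2122]  S=[0.7632 -0.1174; -0.1174 0.5062]  K=[0.6069 -0.0076; 0.0280 0.6651; -0.5305 0.1070]  nu=[1.4694, 0.9098]  x^+=[1.7906, -0.9735, -3.5791]  P^+=[0.1501 0.0513 0.0724; 0.0513 0.1545 0.1834; 0.0724 0.1834 0.9783]
step 3: x^-=[3.2596, -1.3496, -4.5978]  P^-=[0.3883 -0.0174 -0.2362; -0.0174 0.4050 0.3866; -0.2362 0.3866 1.5691]  S=[0.7583 -0.1482; -0.1482 0.5129]  K=[0.5687 -0.0050; -0.0192 0.6802; -0.6758 0.2240]  nu=[-6.5317, 3.3000]  x^+=[-0.4718, 1.0207, 0.5555]  P^+=[0.1422 0.0500 0.0753; 0.0500 0.1636 0.2299; 0.0753 0.2299 1.1522]
step 4: x^-=[-0.8613, 0.9698, 0.7428]  P^-=[0.3886 -0.0389 -0.2872; -0.0389 0.4311 0.4698; -0.2872 0.4698 1.8030]  S=[0.7898 -0.1745; -0.1745 0.5268]  K=[0.5596 -0.0058; -0.0419 0.6906; -0.7553 0.2754]  nu=[-0.3571, -3.0709]  x^+=[-1.0434, -1.1362, 0.1669]  P^+=[0.1401 0.0492 0.0752; 0.0492 0.1684 0.2516; 0.0752 0.2516 1.2398]

P_post[0,1] = 0.0492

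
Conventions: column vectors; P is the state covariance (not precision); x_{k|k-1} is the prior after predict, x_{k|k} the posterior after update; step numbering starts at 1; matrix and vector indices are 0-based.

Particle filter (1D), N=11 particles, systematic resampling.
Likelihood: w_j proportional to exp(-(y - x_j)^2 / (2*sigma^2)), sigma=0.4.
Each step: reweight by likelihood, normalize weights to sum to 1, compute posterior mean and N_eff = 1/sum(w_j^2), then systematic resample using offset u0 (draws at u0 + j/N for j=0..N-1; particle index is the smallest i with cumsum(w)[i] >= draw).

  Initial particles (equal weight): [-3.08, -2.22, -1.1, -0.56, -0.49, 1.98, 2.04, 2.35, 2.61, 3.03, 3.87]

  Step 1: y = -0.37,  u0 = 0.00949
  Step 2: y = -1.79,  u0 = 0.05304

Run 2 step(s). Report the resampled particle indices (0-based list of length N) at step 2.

step 1: w=[0.0000, 0.0000, 0.0928, 0.4382, 0.4690, 0.0000, 0.0000, 0.0000, 0.0000, 0.0000, 0.0000]  mean=-0.5773  Neff=2.3776  idx=[2, 3, 3, 3, 3, 3, 4, 4, 4, 4, 4]
step 2: w=[0.7643, 0.0299, 0.0299, 0.0299, 0.0299, 0.0299, 0.0172, 0.0172, 0.0172, 0.0172, 0.0172]  mean=-0.9667  Neff=1.6946  idx=[0, 0, 0, 0, 0, 0, 0, 0, 1, 4, 8]

resampled_idx = [0, 0, 0, 0, 0, 0, 0, 0, 1, 4, 8]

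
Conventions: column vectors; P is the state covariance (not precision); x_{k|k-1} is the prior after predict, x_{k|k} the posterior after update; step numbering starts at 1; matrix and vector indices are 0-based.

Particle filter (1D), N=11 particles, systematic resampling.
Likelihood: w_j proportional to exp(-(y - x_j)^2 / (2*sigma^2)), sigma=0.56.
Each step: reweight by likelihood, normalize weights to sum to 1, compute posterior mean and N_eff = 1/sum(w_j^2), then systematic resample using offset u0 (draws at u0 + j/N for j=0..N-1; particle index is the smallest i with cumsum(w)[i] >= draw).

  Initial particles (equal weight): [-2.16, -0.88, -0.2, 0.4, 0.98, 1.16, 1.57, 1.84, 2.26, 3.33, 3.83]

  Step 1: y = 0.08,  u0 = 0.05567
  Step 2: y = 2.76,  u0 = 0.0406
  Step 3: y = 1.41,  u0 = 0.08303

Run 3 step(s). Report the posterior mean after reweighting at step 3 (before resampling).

step 1: w=[0.0001, 0.0947, 0.3632, 0.3496, 0.1131, 0.0641, 0.0119, 0.0029, 0.0002, 0.0000, 0.0000]  mean=0.1934  Neff=3.5691  idx=[1, 2, 2, 2, 2, 3, 3, 3, 3, 4, 5]
step 2: w=[0.0000, 0.0000, 0.0000, 0.0000, 0.0000, 0.0058, 0.0058, 0.0058, 0.0058, 0.2684, 0.7081]  mean=1.0937  Neff=1.7434  idx=[9, 9, 9, 10, 10, 10, 10, 10, 10, 10, 10]
step 3: w=[0.0786, 0.0786, 0.0786, 0.0955, 0.0955, 0.0955, 0.0955, 0.0955, 0.0955, 0.0955, 0.0955]  mean=1.1176  Neff=10.9248  idx=[1, 2, 3, 4, 5, 6, 7, 8, 9, 9, 10]

post_mean = 1.1176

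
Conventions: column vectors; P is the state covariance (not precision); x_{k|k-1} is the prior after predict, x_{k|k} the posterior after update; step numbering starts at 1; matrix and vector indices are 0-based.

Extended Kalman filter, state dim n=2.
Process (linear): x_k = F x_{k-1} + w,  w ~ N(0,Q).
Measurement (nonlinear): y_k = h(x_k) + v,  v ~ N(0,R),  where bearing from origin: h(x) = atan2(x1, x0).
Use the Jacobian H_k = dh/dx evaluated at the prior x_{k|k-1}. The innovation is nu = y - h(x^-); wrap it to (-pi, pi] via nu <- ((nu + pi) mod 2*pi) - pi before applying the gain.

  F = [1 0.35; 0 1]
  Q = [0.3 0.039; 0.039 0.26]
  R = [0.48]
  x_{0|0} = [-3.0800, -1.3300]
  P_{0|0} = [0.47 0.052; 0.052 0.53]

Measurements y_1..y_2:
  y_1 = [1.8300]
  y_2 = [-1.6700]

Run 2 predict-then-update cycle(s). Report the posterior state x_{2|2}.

x_post = [-4.0273, -1.3102]

step 1: x^-=[-3.5455, -1.3300]  P^-=[0.8713 0.2765; 0.2765 0.7900]  H_jac=[0.0928 -0.2473]  S=[0.5231]  K=[0.0238; -0.3244]  nu=[-1.6705]  x^+=[-3.5853, -0.7881]  P^+=[0.8710 0.2805; 0.2805 0.7350]
step 2: x^-=[-3.8611, -0.7881]  P^-=[1.4574 0.5768; 0.5768 0.9950]  H_jac=[0.0508 -0.2486]  S=[0.5307]  K=[-0.1308; -0.4110]  nu=[1.2702]  x^+=[-4.0273, -1.3102]  P^+=[1.4484 0.5482; 0.5482 0.9053]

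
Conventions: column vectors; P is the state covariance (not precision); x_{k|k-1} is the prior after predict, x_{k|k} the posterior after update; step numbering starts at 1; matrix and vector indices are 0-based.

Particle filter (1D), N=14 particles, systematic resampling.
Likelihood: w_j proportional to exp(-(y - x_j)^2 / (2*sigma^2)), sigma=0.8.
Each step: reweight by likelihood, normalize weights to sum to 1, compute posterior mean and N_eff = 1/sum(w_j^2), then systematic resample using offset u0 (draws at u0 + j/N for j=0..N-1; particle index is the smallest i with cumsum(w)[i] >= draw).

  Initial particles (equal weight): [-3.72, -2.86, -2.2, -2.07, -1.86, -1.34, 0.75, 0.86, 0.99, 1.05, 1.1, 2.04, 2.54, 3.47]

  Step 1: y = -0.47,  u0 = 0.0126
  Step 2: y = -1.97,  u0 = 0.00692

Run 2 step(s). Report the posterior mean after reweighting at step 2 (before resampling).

post_mean = -1.6860

step 1: w=[0.0001, 0.0055, 0.0462, 0.0648, 0.1058, 0.2649, 0.1496, 0.1202, 0.0905, 0.0787, 0.0698, 0.0035, 0.0004, 0.0000]  mean=-0.3310  Neff=6.9523  idx=[2, 3, 4, 5, 5, 5, 5, 6, 6, 7, 7, 8, 9, 10]
step 2: w=[0.1629, 0.1685, 0.1682, 0.1245, 0.1245, 0.1245, 0.1245, 0.0005, 0.0005, 0.0003, 0.0003, 0.0002, 0.0001, 0.0001]  mean=-1.6860  Neff=6.8825  idx=[0, 0, 0, 1, 1, 2, 2, 3, 3, 4, 4, 5, 5, 6]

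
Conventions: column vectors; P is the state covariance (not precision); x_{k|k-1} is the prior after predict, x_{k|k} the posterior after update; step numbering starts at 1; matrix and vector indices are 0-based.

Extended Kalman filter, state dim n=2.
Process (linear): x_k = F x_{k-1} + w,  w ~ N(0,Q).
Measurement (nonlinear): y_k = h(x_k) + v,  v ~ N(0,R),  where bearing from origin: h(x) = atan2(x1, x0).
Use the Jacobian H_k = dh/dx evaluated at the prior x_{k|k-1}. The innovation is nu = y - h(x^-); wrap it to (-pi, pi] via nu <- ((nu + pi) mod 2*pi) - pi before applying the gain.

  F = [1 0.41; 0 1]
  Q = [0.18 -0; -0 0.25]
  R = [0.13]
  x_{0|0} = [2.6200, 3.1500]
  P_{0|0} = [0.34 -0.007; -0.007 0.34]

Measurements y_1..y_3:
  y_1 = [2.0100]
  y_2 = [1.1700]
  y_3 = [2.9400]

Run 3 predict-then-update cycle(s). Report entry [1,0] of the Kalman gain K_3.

K[1,0] = 0.4568

step 1: x^-=[3.9115, 3.1500]  P^-=[0.5714 0.1324; 0.1324 0.5900]  H_jac=[-0.1249 0.1551]  S=[0.1480]  K=[-0.3435; 0.5066]  nu=[1.3320]  x^+=[3.4539, 3.8248]  P^+=[0.5540 0.1582; 0.1582 0.5520]
step 2: x^-=[5.0221, 3.8248]  P^-=[0.9564 0.3845; 0.3845 0.8020]  H_jac=[-0.0960 0.1260]  S=[0.1422]  K=[-0.3047; 0.4511]  nu=[0.5191]  x^+=[4.8639, 4.0590]  P^+=[0.9432 0.4040; 0.4040 0.7731]
step 3: x^-=[6.5281, 4.0590]  P^-=[1.5845 0.7210; 0.7210 1.0231]  H_jac=[-0.0687 0.1105]  S=[0.1390]  K=[-0.2099; 0.4568]  nu=[2.3837]  x^+=[6.0277, 5.1478]  P^+=[1.5784 0.7343; 0.7343 0.9941]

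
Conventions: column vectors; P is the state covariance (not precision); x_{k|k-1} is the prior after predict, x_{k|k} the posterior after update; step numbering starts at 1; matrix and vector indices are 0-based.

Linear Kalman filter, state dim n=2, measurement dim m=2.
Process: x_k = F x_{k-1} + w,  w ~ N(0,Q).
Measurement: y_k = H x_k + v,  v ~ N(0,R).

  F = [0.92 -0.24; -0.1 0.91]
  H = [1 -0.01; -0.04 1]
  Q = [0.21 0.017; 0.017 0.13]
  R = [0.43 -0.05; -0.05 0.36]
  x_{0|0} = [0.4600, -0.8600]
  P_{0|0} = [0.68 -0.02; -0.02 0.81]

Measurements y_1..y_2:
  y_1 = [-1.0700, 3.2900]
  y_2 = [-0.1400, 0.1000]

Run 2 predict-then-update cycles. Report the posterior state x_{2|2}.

step 1: x^-=[0.6296, -0.8286]  P^-=[0.8410 -0.2397; -0.2397 0.8112]  S=[1.2759 -0.3315; -0.3315 1.1917]  K=[0.6483 -0.0490; -0.0164 0.6842]  nu=[-1.7079, 4.1438]  x^+=[-0.6807, 2.0345]  P^+=[0.2808 -0.0388; -0.0388 0.2456]
step 2: x^-=[-1.1145, 1.9195]  P^-=[0.4790 -0.0959; -0.0959 0.3432]  S=[0.9109 -0.1685; -0.1685 0.7117]  K=[0.5197 -0.0386; -0.0197 0.4830]  nu=[0.9937, -1.8641]  x^+=[-0.5261, 0.9995]  P^+=[0.2251 -0.0309; -0.0309 0.1736]

x_post = [-0.5261, 0.9995]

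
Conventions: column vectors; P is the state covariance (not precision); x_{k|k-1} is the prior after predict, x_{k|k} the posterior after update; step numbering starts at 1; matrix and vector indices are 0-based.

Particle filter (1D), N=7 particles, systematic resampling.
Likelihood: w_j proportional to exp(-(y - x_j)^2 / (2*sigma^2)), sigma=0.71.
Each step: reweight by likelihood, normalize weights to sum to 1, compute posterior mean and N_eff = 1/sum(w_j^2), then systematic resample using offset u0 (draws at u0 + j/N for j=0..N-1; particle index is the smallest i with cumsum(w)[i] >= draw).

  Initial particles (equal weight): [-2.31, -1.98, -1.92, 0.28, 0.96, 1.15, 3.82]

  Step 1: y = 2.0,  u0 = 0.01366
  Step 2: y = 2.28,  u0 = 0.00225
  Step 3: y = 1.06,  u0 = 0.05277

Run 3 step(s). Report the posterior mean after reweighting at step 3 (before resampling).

post_mean = 1.0478

step 1: w=[0.0000, 0.0000, 0.0000, 0.0577, 0.3714, 0.5303, 0.0406]  mean=1.1377  Neff=2.3580  idx=[3, 4, 4, 5, 5, 5, 5]
step 2: w=[0.0126, 0.1183, 0.1183, 0.1877, 0.1877, 0.1877, 0.1877]  mean=1.0941  Neff=5.9145  idx=[0, 2, 3, 3, 4, 5, 6]
step 3: w=[0.0842, 0.1524, 0.1527, 0.1527, 0.1527, 0.1527, 0.1527]  mean=1.0478  Neff=6.8086  idx=[0, 1, 2, 3, 4, 5, 6]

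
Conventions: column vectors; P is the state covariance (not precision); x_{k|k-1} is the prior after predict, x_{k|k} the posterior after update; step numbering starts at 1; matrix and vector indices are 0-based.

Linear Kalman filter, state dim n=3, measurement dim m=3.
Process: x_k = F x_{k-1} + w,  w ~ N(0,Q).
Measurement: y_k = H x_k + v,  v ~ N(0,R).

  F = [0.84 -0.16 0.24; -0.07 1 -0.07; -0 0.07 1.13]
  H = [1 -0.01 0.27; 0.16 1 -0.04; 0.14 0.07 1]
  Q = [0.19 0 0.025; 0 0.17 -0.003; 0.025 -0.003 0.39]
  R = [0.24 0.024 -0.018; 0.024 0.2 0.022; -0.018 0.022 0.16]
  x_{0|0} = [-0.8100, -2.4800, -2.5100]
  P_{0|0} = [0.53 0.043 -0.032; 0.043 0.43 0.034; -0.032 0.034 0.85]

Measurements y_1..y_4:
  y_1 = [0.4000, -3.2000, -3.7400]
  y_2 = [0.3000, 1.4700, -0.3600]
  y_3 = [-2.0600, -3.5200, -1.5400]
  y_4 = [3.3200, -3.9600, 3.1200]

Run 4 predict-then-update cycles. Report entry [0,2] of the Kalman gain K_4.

K[0,2] = -0.0577

step 1: x^-=[-0.8860, -2.2476, -3.0099]  P^-=[0.5969 -0.0667 0.2173; -0.0667 0.5957 0.0004; 0.2173 0.0004 1.4829]  S=[1.0637 0.0318 0.6864; 0.0318 0.7892 0.0417; 0.6864 0.0417 1.7171]  K=[0.6813 0.0034 -0.1000; -0.1227 0.7436 0.0501; 0.0175 -0.0775 0.8762]  nu=[2.0762, -0.9310, -0.4487]  x^+=[0.5703, -3.2172, -3.2945]  P^+=[0.1793 -0.0160 -0.0522; -0.0160 0.1502 0.0183; -0.0522 0.0183 0.1442]
step 2: x^-=[0.2031, -3.0265, -3.9480]  P^-=[0.3105 -0.0420 0.0090; -0.0420 0.3209 0.0209; 0.0090 0.0209 0.5778]  S=[0.5982 0.0280 0.1878; 0.0280 0.5145 0.0442; 0.1878 0.0442 0.7500]  K=[0.5463 -0.0095 -0.0703; -0.1076 0.6113 0.0409; 0.0373 -0.0695 0.7687]  nu=[1.1326, 4.3061, 3.7714]  x^+=[0.5160, -0.3617, -1.3061]  P^+=[0.1429 -0.0148 -0.0403; -0.0148 0.1236 0.0154; -0.0403 0.0154 0.1254]
step 3: x^-=[0.1779, -0.3064, -1.5012]  P^-=[0.2878 -0.0360 0.0160; -0.0360 0.2944 0.0163; 0.0160 0.0163 0.5531]  S=[0.5774 0.0297 0.1857; 0.0297 0.4896 0.0402; 0.1857 0.0402 0.7262]  K=[0.5262 -0.0077 -0.0601; -0.1021 0.5913 0.0372; 0.0458 -0.0718 0.7585]  nu=[-1.8356, -3.3021, -0.0422]  x^+=[-0.7601, -2.0731, -1.3804]  P^+=[0.1372 -0.0137 -0.0375; -0.0137 0.1194 0.0144; -0.0375 0.0144 0.1232]
step 4: x^-=[-0.6381, -1.9232, -1.7050]  P^-=[0.2844 -0.0344 0.0183; -0.0344 0.2902 0.0148; 0.0183 0.0148 0.5502]  S=[0.5750 0.0303 0.1869; 0.0303 0.4859 0.0391; 0.1869 0.0391 0.7237]  K=[0.5229 -0.0067 -0.0577; -0.1008 0.5880 0.0362; 0.0477 -0.0726 0.7568]  nu=[4.3992, -2.0029, 5.0489]  x^+=[1.3844, -3.3618, 2.4714]  P^+=[0.1362 -0.0133 -0.0369; -0.0133 0.1187 0.0141; -0.0369 0.0141 0.1228]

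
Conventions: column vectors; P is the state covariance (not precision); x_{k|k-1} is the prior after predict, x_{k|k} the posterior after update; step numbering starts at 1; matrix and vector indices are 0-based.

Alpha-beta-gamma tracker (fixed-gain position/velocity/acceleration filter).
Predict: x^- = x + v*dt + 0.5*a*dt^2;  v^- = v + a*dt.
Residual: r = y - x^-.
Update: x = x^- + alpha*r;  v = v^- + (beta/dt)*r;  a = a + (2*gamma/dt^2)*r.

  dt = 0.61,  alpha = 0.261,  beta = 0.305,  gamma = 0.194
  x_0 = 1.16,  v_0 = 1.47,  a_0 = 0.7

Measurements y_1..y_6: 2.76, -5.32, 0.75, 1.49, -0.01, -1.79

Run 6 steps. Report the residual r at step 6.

resid = 3.4714

step 1: x_pred=2.1869  r=0.5731  x^+=2.3365  v^+=2.1835  a^+=1.2976
step 2: x_pred=3.9099  r=-9.2299  x^+=1.5009  v^+=-1.6399  a^+=-8.3267
step 3: x_pred=-1.0486  r=1.7986  x^+=-0.5792  v^+=-5.8199  a^+=-6.4512
step 4: x_pred=-5.3296  r=6.8196  x^+=-3.5497  v^+=-6.3453  a^+=0.6598
step 5: x_pred=-7.2976  r=7.2876  x^+=-5.3955  v^+=-2.2991  a^+=8.2587
step 6: x_pred=-5.2614  r=3.4714  x^+=-4.3554  v^+=4.4744  a^+=11.8785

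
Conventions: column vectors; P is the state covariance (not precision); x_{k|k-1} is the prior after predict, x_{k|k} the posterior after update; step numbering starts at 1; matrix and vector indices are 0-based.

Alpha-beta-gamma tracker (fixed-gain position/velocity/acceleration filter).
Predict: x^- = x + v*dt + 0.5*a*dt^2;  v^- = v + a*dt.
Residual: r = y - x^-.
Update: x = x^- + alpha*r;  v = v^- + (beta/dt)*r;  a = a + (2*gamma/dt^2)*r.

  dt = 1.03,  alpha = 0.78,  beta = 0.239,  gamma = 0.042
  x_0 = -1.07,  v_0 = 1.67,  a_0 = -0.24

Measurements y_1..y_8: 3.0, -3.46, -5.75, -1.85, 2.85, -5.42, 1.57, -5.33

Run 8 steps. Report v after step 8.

step 1: x_pred=0.5228  r=2.4772  x^+=2.4550  v^+=1.9976  a^+=-0.0439
step 2: x_pred=4.4893  r=-7.9493  x^+=-1.7112  v^+=0.1079  a^+=-0.6733
step 3: x_pred=-1.9572  r=-3.7928  x^+=-4.9156  v^+=-1.4657  a^+=-0.9736
step 4: x_pred=-6.9416  r=5.0916  x^+=-2.9702  v^+=-1.2870  a^+=-0.5704
step 5: x_pred=-4.5983  r=7.4483  x^+=1.2114  v^+=-0.1462  a^+=0.0193
step 6: x_pred=1.0710  r=-6.4910  x^+=-3.9920  v^+=-1.6325  a^+=-0.4946
step 7: x_pred=-5.9358  r=7.5058  x^+=-0.0813  v^+=-0.4003  a^+=0.0997
step 8: x_pred=-0.4407  r=-4.8893  x^+=-4.2544  v^+=-1.4322  a^+=-0.2875

v_post = -1.4322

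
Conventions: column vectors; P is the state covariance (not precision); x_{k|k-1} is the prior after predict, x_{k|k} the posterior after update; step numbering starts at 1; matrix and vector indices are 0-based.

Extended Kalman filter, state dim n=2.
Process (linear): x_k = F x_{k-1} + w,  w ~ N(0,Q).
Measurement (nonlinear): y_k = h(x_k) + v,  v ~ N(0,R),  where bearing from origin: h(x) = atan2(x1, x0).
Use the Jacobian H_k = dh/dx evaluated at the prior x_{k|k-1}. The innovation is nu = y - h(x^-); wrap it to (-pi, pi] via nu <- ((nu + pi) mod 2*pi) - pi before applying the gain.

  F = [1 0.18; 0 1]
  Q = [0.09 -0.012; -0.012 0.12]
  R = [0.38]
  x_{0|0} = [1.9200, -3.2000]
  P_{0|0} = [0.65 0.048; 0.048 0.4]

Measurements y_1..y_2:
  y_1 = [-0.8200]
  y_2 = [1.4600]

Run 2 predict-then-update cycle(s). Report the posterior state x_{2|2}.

x_post = [2.4094, -2.5515]

step 1: x^-=[1.3440, -3.2000]  P^-=[0.7702 0.1080; 0.1080 0.5200]  H_jac=[0.2656 0.1116]  S=[0.4472]  K=[0.4844; 0.1939]  nu=[0.3532]  x^+=[1.5151, -3.1315]  P^+=[0.6653 0.0660; 0.0660 0.5032]
step 2: x^-=[0.9514, -3.1315]  P^-=[0.7953 0.1446; 0.1446 0.6232]  H_jac=[0.2923 0.0888]  S=[0.4604]  K=[0.5329; 0.2120]  nu=[2.7358]  x^+=[2.4094, -2.5515]  P^+=[0.6646 0.0925; 0.0925 0.6025]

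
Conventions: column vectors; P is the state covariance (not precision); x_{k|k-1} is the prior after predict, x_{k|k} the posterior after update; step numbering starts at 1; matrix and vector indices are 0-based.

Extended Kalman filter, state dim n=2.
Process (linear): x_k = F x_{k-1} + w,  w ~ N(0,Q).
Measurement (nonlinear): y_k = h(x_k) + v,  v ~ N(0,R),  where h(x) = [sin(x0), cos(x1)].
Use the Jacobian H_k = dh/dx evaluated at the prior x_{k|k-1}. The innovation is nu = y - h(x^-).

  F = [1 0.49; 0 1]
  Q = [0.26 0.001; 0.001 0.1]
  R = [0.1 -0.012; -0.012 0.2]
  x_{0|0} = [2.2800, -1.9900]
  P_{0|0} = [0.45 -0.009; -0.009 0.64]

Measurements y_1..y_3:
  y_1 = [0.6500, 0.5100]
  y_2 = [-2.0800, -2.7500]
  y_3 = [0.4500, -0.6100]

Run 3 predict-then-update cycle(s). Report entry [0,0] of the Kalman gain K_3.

K[0,0] = -0.8832

step 1: x^-=[1.3049, -1.9900]  P^-=[0.8548 0.3056; 0.3056 0.7400]  H_jac=[0.2628 0.0000; 0.0000 0.9134]  S=[0.1590 0.0614; 0.0614 0.8174]  K=[1.3190 0.2425; 0.1915 0.8125]  nu=[-0.3149, 0.9170]  x^+=[1.1120, -1.3052]  P^+=[0.4909 0.0358; 0.0358 0.1754]
step 2: x^-=[0.4725, -1.3052]  P^-=[0.8280 0.1227; 0.1227 0.2754]  H_jac=[0.8905 0.0000; 0.0000 0.9649]  S=[0.7566 0.0934; 0.0934 0.4564]  K=[0.9670 0.0615; 0.0744 0.5670]  nu=[-2.5351, -3.0125]  x^+=[-2.1641, -3.2019]  P^+=[0.1078 0.0007; 0.0007 0.1166]
step 3: x^-=[-3.7330, -3.2019]  P^-=[0.3965 0.0588; 0.0588 0.2166]  H_jac=[-0.8301 0.0000; 0.0000 -0.0602]  S=[0.3732 -0.0091; -0.0091 0.2008]  K=[-0.8832 -0.0575; -0.1326 -0.0710]  nu=[-0.1076, 0.3882]  x^+=[-3.6604, -3.2152]  P^+=[0.1056 0.0149; 0.0149 0.2092]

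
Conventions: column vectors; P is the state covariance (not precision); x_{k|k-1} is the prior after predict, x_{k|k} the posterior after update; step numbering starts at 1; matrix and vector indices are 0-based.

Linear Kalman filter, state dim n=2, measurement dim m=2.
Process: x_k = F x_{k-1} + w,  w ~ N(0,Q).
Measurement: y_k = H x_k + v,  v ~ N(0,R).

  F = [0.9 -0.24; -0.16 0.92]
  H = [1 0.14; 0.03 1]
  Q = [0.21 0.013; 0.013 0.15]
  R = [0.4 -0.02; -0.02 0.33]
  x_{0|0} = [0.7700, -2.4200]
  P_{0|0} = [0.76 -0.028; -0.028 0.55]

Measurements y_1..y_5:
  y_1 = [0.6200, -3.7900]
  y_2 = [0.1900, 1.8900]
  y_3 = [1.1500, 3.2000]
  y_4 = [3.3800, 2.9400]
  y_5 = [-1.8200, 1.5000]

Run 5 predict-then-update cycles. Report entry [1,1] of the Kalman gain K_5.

K[1,1] = 0.4760

step 1: x^-=[1.2738, -2.3496]  P^-=[0.8694 -0.2421; -0.2421 0.6432]  S=[1.2142 -0.1470; -0.1470 0.9595]  K=[0.6733 -0.1220; -0.0459 0.6558]  nu=[-0.3249, -1.4786]  x^+=[1.2355, -3.3044]  P^+=[0.2805 -0.0621; -0.0621 0.2192]
step 2: x^-=[1.9050, -3.2377]  P^-=[0.4767 -0.1296; -0.1296 0.3610]  S=[0.8474 -0.0853; -0.0853 0.6837]  K=[0.5307 -0.1024; -0.0412 0.5172]  nu=[-1.2617, 5.0705]  x^+=[0.7159, -0.5631]  P^+=[0.2215 -0.0511; -0.0511 0.1730]
step 3: x^-=[0.7794, -0.6326]  P^-=[0.4214 -0.1013; -0.1013 0.3172]  S=[0.7993 -0.0647; -0.0647 0.6415]  K=[0.5024 -0.0876; -0.0318 0.4865]  nu=[0.4591, 3.8092]  x^+=[0.6765, 1.2059]  P^+=[0.2091 -0.0452; -0.0452 0.1625]
step 4: x^-=[0.3194, 1.0012]  P^-=[0.4082 -0.0922; -0.0922 0.3062]  S=[0.7884 -0.0574; -0.0574 0.6311]  K=[0.4955 -0.0816; -0.0277 0.4784]  nu=[2.9204, 1.9292]  x^+=[1.6091, 1.8432]  P^+=[0.2058 -0.0430; -0.0430 0.1597]
step 5: x^-=[1.0058, 1.4383]  P^-=[0.4045 -0.0892; -0.0892 0.3031]  S=[0.7855 -0.0550; -0.0550 0.6281]  K=[0.4935 -0.0794; -0.0262 0.4760]  nu=[-3.0272, 0.0315]  x^+=[-0.4907, 1.5325]  P^+=[0.2049 -0.0422; -0.0422 0.1589]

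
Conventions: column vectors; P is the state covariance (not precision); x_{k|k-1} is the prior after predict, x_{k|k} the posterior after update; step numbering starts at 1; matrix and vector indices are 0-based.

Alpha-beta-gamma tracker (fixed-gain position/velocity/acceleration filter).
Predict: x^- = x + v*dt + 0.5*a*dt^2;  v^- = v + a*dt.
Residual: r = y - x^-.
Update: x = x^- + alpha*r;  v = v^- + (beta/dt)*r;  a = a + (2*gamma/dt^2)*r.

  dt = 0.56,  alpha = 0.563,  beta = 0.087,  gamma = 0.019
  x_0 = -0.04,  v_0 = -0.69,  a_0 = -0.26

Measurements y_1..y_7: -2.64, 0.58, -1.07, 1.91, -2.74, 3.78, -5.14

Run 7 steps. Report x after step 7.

step 1: x_pred=-0.4672  r=-2.1728  x^+=-1.6905  v^+=-1.1732  a^+=-0.5233
step 2: x_pred=-2.4295  r=3.0095  x^+=-0.7352  v^+=-0.9987  a^+=-0.1586
step 3: x_pred=-1.3193  r=0.2493  x^+=-1.1789  v^+=-1.0488  a^+=-0.1284
step 4: x_pred=-1.7864  r=3.6964  x^+=0.2947  v^+=-0.5464  a^+=0.3195
step 5: x_pred=0.0388  r=-2.7788  x^+=-1.5257  v^+=-0.7992  a^+=-0.0172
step 6: x_pred=-1.9759  r=5.7559  x^+=1.2647  v^+=0.0854  a^+=0.6802
step 7: x_pred=1.4191  r=-6.5591  x^+=-2.2737  v^+=-0.5527  a^+=-0.1146

x_post = -2.2737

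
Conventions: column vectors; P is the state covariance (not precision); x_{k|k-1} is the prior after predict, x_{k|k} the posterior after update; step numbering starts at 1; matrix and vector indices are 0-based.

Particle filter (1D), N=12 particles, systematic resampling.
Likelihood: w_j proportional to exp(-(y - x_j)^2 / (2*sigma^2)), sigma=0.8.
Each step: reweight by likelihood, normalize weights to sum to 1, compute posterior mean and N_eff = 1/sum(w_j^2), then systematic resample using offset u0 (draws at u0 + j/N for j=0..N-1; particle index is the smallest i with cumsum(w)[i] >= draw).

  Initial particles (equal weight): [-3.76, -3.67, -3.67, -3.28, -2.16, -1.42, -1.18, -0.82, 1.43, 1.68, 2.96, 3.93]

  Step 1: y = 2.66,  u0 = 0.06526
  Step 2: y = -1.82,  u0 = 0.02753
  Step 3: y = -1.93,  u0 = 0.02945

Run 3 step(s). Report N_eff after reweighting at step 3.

N_eff = 10.9082

step 1: w=[0.0000, 0.0000, 0.0000, 0.0000, 0.0000, 0.0000, 0.0000, 0.0000, 0.1537, 0.2367, 0.4673, 0.1422]  mean=2.5595  Neff=3.1421  idx=[8, 8, 9, 9, 10, 10, 10, 10, 10, 10, 11, 11]
step 2: w=[0.3944, 0.3944, 0.1055, 0.1055, 0.0000, 0.0000, 0.0000, 0.0000, 0.0000, 0.0000, 0.0000, 0.0000]  mean=1.4830  Neff=2.9997  idx=[0, 0, 0, 0, 0, 1, 1, 1, 1, 1, 2, 3]
step 3: w=[0.0951, 0.0951, 0.0951, 0.0951, 0.0951, 0.0951, 0.0951, 0.0951, 0.0951, 0.0951, 0.0244, 0.0244]  mean=1.4422  Neff=10.9082  idx=[0, 1, 2, 2, 3, 4, 5, 6, 7, 8, 9, 9]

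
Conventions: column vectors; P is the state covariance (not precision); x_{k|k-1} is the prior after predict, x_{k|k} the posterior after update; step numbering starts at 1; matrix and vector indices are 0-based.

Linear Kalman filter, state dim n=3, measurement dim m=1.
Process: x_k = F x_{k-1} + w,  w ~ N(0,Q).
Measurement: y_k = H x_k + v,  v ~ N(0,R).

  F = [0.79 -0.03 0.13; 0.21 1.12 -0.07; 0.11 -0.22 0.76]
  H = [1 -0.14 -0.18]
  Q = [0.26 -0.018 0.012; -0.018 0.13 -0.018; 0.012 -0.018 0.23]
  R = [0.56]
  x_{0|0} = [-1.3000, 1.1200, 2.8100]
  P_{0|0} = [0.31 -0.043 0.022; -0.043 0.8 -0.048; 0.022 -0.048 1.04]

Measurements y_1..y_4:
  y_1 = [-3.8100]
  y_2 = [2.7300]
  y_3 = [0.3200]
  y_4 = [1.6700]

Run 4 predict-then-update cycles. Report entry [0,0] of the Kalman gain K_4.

step 1: x^-=[-0.6953, 0.7847, 1.7462]  P^-=[0.4787 -0.0484 0.1706; -0.0484 1.1389 -0.3049; 0.1706 -0.3049 0.8950]  S=[1.0268]  K=[0.4429; -0.1490; 0.0508]  nu=[-2.6905]  x^+=[-1.8869, 1.1855, 1.6095]  P^+=[0.2773 0.0194 0.1475; 0.0194 1.1161 -0.2971; 0.1475 -0.2971 0.8923]
step 2: x^-=[-1.3170, 0.8189, 0.7549]  P^-=[0.4808 -0.0486 0.2341; -0.0486 1.5980 -0.5676; 0.2341 -0.5676 0.9259]  S=[1.0029]  K=[0.4442; -0.1697; 0.1465]  nu=[4.2975]  x^+=[0.5920, 0.0896, 1.3845]  P^+=[0.2829 0.0270 0.1688; 0.0270 1.5692 -0.5427; 0.1688 -0.5427 0.9043]
step 3: x^-=[0.6450, 0.1278, 1.0976]  P^-=[0.4909 -0.0932 0.2632; -0.0932 2.2081 -0.8888; 0.2632 -0.8888 1.0401]  S=[1.0144]  K=[0.4501; -0.2389; 0.1976]  nu=[-0.1095]  x^+=[0.5957, 0.1540, 1.0760]  P^+=[0.2854 0.0159 0.1730; 0.0159 2.1502 -0.8409; 0.1730 -0.8409 1.0005]
step 4: x^-=[0.6059, 0.2222, 0.8494]  P^-=[0.4983 -0.1671 0.2966; -0.1671 2.9789 -1.2957; 0.2966 -1.2957 1.2248]  S=[1.0311]  K=[0.4542; -0.3404; 0.2498]  nu=[1.2481]  x^+=[1.1728, -0.2026, 1.1612]  P^+=[0.2856 -0.0077 0.1796; -0.0077 2.8595 -1.2080; 0.1796 -1.2080 1.1605]

K[0,0] = 0.4542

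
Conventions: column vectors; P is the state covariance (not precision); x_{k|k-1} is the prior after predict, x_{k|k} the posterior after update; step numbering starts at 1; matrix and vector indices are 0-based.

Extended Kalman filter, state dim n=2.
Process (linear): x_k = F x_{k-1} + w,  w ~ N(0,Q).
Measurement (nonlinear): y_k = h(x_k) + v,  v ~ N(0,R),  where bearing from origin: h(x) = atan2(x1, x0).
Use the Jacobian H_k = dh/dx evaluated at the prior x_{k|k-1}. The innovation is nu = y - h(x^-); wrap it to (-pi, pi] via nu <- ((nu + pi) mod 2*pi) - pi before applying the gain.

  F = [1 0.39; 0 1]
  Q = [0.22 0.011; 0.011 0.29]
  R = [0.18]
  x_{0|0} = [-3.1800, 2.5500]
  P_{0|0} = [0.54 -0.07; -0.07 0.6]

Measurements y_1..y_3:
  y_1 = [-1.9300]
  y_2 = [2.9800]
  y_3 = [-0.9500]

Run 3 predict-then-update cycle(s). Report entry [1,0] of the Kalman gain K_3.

K[1,0] = -1.1006

step 1: x^-=[-2.1855, 2.5500]  P^-=[0.7967 0.1750; 0.1750 0.8900]  H_jac=[-0.2261 -0.1938]  S=[0.2695]  K=[-0.7942; -0.7868]  nu=[2.0738]  x^+=[-3.8326, 0.9183]  P^+=[0.6267 0.0066; 0.0066 0.7232]
step 2: x^-=[-3.4744, 0.9183]  P^-=[0.9618 0.2996; 0.2996 1.0132]  H_jac=[-0.0711 -0.2690]  S=[0.2697]  K=[-0.5526; -1.0898]  nu=[0.0968]  x^+=[-3.5279, 0.8128]  P^+=[0.8795 0.1373; 0.1373 0.6929]
step 3: x^-=[-3.2109, 0.8128]  P^-=[1.3119 0.4185; 0.4185 0.9829]  H_jac=[-0.0741 -0.2927]  S=[0.2895]  K=[-0.7587; -1.1006]  nu=[2.4395]  x^+=[-5.0619, -1.8722]  P^+=[1.1453 0.1767; 0.1767 0.6322]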